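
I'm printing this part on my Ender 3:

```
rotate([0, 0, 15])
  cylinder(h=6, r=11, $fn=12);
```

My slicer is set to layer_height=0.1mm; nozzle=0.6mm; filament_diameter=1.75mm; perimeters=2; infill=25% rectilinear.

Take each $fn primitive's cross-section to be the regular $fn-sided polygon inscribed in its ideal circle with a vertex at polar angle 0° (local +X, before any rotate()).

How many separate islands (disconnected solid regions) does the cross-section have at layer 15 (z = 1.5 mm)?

1

At z = 1.5 mm: the r=11 cylinder contributes a regular 12-gon of circumradius 11; (whole slice rotated 15° about Z — lengths, areas and connectivity unchanged). Overall, the cross-section is a single solid region. Island count = 1.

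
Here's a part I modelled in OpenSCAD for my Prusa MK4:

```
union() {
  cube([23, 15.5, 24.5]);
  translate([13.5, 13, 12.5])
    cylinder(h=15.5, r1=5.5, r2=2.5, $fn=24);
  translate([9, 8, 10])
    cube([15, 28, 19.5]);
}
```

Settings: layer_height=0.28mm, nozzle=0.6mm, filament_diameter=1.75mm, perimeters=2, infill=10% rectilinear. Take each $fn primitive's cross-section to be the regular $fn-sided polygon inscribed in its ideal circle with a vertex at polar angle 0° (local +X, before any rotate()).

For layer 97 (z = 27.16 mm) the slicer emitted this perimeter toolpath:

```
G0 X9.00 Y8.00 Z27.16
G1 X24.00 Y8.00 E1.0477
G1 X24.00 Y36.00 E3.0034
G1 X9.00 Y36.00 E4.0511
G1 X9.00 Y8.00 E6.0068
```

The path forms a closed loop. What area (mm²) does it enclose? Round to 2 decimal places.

420.00 mm²

Apply the shoelace formula to the sequence of (X, Y) vertices; enclosed area = 420.00 mm².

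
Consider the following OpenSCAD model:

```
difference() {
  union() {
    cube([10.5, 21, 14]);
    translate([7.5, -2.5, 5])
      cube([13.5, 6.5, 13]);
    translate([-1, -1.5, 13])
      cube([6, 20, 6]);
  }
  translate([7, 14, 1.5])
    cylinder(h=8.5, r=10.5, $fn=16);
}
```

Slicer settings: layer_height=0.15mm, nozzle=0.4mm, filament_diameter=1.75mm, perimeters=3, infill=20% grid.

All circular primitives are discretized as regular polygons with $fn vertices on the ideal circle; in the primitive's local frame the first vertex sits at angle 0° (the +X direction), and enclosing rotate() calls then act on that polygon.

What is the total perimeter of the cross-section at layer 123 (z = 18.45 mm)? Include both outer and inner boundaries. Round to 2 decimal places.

At z = 18.45 mm: the cube is absent (z outside [0, 14]); the cube at (7.5, -2.5) is absent (z outside [5, 18]); the cube at (-1, -1.5) is present — its section is the full 6×20 rectangle (perimeter 52.00 mm); Taking the union: only the 6×20 cube at (-1, -1.5) is present, so the union is just that shape — boundary = 52.00 mm; the cylinder at (7, 14) is absent (z outside [1.5, 10]); Subtracting the remaining from the first: none of the subtracted shapes is present at this height, so that combined region is unchanged — boundary = 52.00 mm. Overall, the cross-section is a single solid region. Total boundary length (outer) = 52.00 mm.

52.00 mm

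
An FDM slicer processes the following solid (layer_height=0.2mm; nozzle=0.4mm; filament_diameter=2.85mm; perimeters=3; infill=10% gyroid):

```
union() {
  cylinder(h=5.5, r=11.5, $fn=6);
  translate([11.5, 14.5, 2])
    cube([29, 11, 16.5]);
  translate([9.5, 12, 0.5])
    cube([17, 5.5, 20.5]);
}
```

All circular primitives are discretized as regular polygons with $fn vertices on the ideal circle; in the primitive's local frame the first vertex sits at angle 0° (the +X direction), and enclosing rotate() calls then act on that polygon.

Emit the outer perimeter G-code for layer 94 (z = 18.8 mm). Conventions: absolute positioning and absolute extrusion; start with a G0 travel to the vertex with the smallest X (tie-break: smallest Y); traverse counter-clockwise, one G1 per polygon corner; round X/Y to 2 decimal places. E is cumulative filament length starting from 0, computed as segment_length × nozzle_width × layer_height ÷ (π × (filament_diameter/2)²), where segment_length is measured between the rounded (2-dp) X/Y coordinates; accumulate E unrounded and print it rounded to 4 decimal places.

At z = 18.8 mm: the cylinder does not reach this height (z outside [0, 5.5]); the cube at (11.5, 14.5) does not reach this height (z outside [2, 18.5]); the cube at (9.5, 12) is present — its section is the full 17×5.5 rectangle; Taking the union: only the 17×5.5 cube at (9.5, 12) is present, so the union is just that shape — 1 connected region. The outline is a single polygon with 4 vertices. Extrusion per mm of travel: 0.4 × 0.2 / (π × 1.425²) = 0.012540. Accumulating E over each segment gives final E = 0.5643.

G0 X9.50 Y12.00 Z18.80
G1 X26.50 Y12.00 E0.2132
G1 X26.50 Y17.50 E0.2822
G1 X9.50 Y17.50 E0.4953
G1 X9.50 Y12.00 E0.5643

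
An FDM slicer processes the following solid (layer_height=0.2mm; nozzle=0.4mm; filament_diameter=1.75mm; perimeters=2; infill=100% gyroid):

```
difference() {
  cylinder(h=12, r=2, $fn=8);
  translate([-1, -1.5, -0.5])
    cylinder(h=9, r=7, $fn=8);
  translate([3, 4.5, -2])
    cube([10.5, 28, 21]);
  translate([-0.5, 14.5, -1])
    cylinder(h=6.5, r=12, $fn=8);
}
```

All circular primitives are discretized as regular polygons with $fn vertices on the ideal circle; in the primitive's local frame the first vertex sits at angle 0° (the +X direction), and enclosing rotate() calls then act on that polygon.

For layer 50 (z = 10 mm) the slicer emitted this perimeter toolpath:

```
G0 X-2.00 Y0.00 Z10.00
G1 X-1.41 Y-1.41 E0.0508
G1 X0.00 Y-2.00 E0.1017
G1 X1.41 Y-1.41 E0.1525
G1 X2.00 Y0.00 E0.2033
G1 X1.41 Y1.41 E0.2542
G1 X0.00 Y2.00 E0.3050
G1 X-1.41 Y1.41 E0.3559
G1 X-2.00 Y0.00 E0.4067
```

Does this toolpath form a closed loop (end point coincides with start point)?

yes

Start point (G0): (-2.00, 0.00). End point (last G1): the path returns to the start — closed.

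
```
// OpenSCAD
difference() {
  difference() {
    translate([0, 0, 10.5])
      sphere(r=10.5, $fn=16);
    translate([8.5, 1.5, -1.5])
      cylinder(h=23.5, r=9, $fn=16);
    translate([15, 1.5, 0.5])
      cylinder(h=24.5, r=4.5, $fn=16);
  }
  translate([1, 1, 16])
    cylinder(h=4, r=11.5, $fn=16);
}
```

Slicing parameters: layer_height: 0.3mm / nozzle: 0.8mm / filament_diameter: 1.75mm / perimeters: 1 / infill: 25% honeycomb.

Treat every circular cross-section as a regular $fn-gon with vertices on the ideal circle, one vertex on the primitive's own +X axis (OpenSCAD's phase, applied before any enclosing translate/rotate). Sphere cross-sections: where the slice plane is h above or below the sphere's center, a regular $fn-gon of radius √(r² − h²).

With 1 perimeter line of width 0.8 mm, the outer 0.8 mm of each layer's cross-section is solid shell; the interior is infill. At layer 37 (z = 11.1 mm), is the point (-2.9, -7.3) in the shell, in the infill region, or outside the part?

infill

At z = 11.1 mm: the sphere: section is a regular 16-gon, circumradius = √(r²−h²) = √(10.5²−0.6²) = 10.483; the cylinder at (8.5, 1.5): section is a regular 16-gon, circumradius r=9; the r=4.5 cylinder at (15, 1.5) gives a regular 16-gon of circumradius 4.5 (constant along its height); Taking the first minus the rest: starting from the r=10.5 sphere, the r=9 cylinder at (8.5, 1.5) partially overlaps it — only the 129.19 mm² overlap (of its 247.98 mm²) is removed, clipping the outline; the r=4.5 cylinder at (15, 1.5) misses the remaining region (no effect) — 1 connected region; the cylinder at (1, 1) is not intersected at this z (z outside [16, 20]); After the difference (first − rest): none of the subtracted shapes is present at this height, so the result so far is unchanged — 1 connected region. Overall, the cross-section is a single solid region. The nearest boundary edge runs (-0.00, -10.48)→(-4.01, -9.68); distance from the point to it = 2.56 mm. The point is inside the cross-section and 2.56 mm from the nearest boundary — more than the 0.8 mm shell width (1 × 0.8), so it's in the infill interior.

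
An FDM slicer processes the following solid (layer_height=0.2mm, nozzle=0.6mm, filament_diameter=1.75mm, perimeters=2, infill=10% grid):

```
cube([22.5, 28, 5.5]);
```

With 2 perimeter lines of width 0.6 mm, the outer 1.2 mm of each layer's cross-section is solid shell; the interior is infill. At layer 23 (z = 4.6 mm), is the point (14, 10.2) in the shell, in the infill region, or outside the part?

At z = 4.6 mm: the cube (footprint 22.5×28) is included at this height. Overall, the cross-section is a single solid region. The nearest boundary edge runs (22.50, 0.00)→(22.50, 28.00); distance from the point to it = 8.50 mm. The point is inside the cross-section and 8.50 mm from the nearest boundary — more than the 1.2 mm shell width (2 × 0.6), so it's in the infill interior.

infill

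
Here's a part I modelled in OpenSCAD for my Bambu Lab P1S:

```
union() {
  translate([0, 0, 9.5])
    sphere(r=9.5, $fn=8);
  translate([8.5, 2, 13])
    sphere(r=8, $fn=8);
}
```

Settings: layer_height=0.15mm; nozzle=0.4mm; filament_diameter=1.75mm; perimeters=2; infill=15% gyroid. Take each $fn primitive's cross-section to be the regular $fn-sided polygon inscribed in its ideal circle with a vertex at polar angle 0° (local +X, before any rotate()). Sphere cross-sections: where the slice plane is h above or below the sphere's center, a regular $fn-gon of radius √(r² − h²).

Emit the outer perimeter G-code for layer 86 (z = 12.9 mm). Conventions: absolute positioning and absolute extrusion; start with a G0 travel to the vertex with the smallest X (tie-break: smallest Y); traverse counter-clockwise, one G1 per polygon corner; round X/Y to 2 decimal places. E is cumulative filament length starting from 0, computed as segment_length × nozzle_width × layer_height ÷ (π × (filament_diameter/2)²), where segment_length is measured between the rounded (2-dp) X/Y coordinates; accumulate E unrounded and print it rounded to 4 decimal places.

At z = 12.9 mm: the r=9.5 sphere contributes a regular 8-gon of circumradius √(9.5²−3.4²) = 8.871; the r=8 sphere at (8.5, 2) contributes a regular 8-gon of circumradius √(8²−0.1²) = 7.999; Combining (union): the regions partially overlap (shared area 68.21 mm²), so overlapping operands fuse into one piece — 1 connected region. The outline is a single polygon with 13 vertices. Extrusion per mm of travel: 0.4 × 0.15 / (π × 0.875²) = 0.024945. Accumulating E over each segment gives final E = 1.7636.

G0 X-8.87 Y0.00 Z12.90
G1 X-6.27 Y-6.27 E0.1693
G1 X0.00 Y-8.87 E0.3386
G1 X6.27 Y-6.27 E0.5080
G1 X6.70 Y-5.25 E0.5356
G1 X8.50 Y-6.00 E0.5842
G1 X14.16 Y-3.66 E0.7370
G1 X16.50 Y2.00 E0.8898
G1 X14.16 Y7.66 E1.0426
G1 X8.50 Y10.00 E1.1953
G1 X2.89 Y7.67 E1.3469
G1 X0.00 Y8.87 E1.4249
G1 X-6.27 Y6.27 E1.5942
G1 X-8.87 Y0.00 E1.7636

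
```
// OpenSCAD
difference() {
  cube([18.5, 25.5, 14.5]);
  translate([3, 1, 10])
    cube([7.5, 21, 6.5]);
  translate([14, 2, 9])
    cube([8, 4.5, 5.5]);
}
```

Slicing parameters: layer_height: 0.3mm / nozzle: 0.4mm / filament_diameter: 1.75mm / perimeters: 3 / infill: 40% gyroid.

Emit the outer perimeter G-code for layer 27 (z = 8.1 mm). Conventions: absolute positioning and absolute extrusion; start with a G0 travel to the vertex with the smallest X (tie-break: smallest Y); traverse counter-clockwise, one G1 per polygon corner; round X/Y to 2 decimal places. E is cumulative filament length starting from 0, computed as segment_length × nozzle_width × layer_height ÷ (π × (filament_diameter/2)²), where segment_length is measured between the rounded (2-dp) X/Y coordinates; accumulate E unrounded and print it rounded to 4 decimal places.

G0 X0.00 Y0.00 Z8.10
G1 X18.50 Y0.00 E0.9230
G1 X18.50 Y25.50 E2.1952
G1 X0.00 Y25.50 E3.1181
G1 X0.00 Y0.00 E4.3903

At z = 8.1 mm: the cube is present — its section is the full 18.5×25.5 rectangle; the cube at (3, 1) is not intersected at this z (z outside [10, 16.5]); the cube at (14, 2) is absent (z outside [9, 14.5]); Subtracting the remaining from the first: none of the subtracted shapes is present at this height, so the 18.5×25.5 cube is unchanged — 1 connected region. The outline is a single polygon with 4 vertices. Extrusion per mm of travel: 0.4 × 0.3 / (π × 0.875²) = 0.049890. Accumulating E over each segment gives final E = 4.3903.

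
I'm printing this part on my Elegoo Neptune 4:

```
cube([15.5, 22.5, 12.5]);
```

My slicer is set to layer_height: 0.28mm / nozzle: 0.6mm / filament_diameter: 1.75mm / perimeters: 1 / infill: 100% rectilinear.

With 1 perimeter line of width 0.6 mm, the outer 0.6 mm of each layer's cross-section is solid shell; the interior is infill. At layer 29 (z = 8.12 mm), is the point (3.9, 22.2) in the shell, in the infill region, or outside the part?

shell

At z = 8.12 mm: the 15.5×22.5 cube contributes its full rectangle. Overall, the cross-section is a single solid region. The nearest boundary edge runs (15.50, 22.50)→(0.00, 22.50); distance from the point to it = 0.30 mm. The point is inside the cross-section, 0.30 mm from the nearest boundary — within the 0.6 mm shell band (1 × 0.6).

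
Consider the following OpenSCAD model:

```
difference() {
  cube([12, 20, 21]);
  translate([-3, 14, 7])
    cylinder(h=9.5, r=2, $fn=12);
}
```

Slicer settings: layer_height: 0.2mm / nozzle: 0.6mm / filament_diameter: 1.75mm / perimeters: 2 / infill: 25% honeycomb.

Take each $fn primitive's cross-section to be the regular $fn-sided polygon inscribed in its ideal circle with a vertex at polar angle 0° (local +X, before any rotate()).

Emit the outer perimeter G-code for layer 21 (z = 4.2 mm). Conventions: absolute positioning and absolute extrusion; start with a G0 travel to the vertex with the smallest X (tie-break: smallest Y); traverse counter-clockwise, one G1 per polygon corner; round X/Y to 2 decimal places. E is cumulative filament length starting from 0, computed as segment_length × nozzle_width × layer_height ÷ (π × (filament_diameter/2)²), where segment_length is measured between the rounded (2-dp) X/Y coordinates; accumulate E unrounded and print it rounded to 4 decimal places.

At z = 4.2 mm: the cube (footprint 12×20) is included at this height; the cylinder at (-3, 14) is absent (z outside [7, 16.5]); Subtracting the remaining from the first: none of the subtracted shapes is present at this height, so the 12×20 cube is unchanged — 1 connected region. The outline is a single polygon with 4 vertices. Extrusion per mm of travel: 0.6 × 0.2 / (π × 0.875²) = 0.049890. Accumulating E over each segment gives final E = 3.1930.

G0 X0.00 Y0.00 Z4.20
G1 X12.00 Y0.00 E0.5987
G1 X12.00 Y20.00 E1.5965
G1 X0.00 Y20.00 E2.1952
G1 X0.00 Y0.00 E3.1930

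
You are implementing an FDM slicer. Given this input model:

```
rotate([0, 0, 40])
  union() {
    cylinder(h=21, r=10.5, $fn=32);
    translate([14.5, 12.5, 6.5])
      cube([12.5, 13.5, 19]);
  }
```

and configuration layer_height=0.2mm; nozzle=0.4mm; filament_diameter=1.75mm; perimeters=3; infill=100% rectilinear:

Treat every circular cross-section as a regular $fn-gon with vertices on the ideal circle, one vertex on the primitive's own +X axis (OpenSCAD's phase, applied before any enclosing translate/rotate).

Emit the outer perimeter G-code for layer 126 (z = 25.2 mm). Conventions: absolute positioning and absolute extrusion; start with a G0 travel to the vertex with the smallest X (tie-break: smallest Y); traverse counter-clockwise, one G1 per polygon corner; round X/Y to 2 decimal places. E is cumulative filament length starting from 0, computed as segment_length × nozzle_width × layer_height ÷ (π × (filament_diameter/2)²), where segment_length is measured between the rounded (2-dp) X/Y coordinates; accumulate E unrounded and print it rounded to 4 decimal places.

G0 X-5.60 Y29.24 Z25.20
G1 X3.07 Y18.90 E0.4488
G1 X12.65 Y26.93 E0.8646
G1 X3.97 Y37.27 E1.3136
G1 X-5.60 Y29.24 E1.7291

At z = 25.2 mm: the cylinder is not intersected at this z (z outside [0, 21]); the cube at (14.5, 12.5) is present — its section is the full 12.5×13.5 rectangle; Combining (union): only the 12.5×13.5 cube at (14.5, 12.5) is present, so the union is just that shape — 1 connected region; (rotated 40° about Z; rotation is an isometry so areas/perimeters/island counts are preserved). The outline is a single polygon with 4 vertices. Extrusion per mm of travel: 0.4 × 0.2 / (π × 0.875²) = 0.033260. Accumulating E over each segment gives final E = 1.7291.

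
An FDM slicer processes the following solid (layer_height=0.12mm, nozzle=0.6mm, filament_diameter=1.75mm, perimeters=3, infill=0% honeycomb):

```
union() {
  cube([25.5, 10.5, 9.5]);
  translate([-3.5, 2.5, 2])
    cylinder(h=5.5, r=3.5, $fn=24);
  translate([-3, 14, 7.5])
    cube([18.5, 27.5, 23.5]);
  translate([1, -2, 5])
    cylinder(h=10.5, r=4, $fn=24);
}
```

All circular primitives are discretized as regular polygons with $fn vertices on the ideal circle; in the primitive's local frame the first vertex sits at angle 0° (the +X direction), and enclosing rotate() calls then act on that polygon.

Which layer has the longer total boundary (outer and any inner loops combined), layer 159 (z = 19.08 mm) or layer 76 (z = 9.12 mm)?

Layer 159 (z = 19.08): the cube is not intersected at this z (z outside [0, 9.5]); the cylinder at (-3.5, 2.5) is not intersected at this z (z outside [2, 7.5]); the cube at (-3, 14) (footprint 18.5×27.5) is included at this height (perimeter 92.00 mm); the cylinder at (1, -2) is not intersected at this z (z outside [5, 15.5]); Combining (union): only the 18.5×27.5 cube at (-3, 14) is present, so the union is just that shape — boundary = 92.00 mm. So its perimeter = 92.00 mm. Layer 76 (z = 9.12): the cube is present — its section is the full 25.5×10.5 rectangle (perimeter 72.00 mm); the cylinder at (-3.5, 2.5) does not reach this height (z outside [2, 7.5]); the cube at (-3, 14) is present — its section is the full 18.5×27.5 rectangle (perimeter 92.00 mm); the r=4 cylinder at (1, -2) contributes a regular 24-gon of circumradius 4 (perimeter = 2·24·4.000·sin(180°/24) = 25.06 mm); Combining (union): the regions partially overlap (shared area 6.75 mm²), so the edge portions inside another operand are dropped and the merged outline is re-measured after clipping — boundary = 177.54 mm. So its perimeter = 177.54 mm. Layer 76 is larger (177.54 vs 92.00 mm).

layer 76 (z = 9.12 mm)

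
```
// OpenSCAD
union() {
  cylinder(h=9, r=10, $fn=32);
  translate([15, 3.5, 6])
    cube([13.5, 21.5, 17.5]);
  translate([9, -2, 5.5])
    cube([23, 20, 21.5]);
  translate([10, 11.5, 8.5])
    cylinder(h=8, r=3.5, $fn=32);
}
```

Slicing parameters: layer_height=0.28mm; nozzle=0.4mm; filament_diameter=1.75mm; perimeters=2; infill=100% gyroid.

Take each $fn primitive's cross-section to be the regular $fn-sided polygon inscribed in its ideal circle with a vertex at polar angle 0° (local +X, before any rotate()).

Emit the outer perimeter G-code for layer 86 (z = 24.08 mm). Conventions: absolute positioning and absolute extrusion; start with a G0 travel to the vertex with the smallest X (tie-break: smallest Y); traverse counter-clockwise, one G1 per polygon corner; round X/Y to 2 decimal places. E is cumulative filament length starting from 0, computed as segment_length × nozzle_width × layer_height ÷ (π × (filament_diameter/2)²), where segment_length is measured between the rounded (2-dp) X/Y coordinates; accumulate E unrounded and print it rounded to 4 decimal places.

At z = 24.08 mm: the cylinder is not intersected at this z (z outside [0, 9]); the cube at (15, 3.5) is absent (z outside [6, 23.5]); the cube at (9, -2) (footprint 23×20) is included at this height; the cylinder at (10, 11.5) is not intersected at this z (z outside [8.5, 16.5]); Merging all regions: only the 23×20 cube at (9, -2) is present, so the union is just that shape — 1 connected region. The outline is a single polygon with 4 vertices. Extrusion per mm of travel: 0.4 × 0.28 / (π × 0.875²) = 0.046564. Accumulating E over each segment gives final E = 4.0045.

G0 X9.00 Y-2.00 Z24.08
G1 X32.00 Y-2.00 E1.0710
G1 X32.00 Y18.00 E2.0023
G1 X9.00 Y18.00 E3.0732
G1 X9.00 Y-2.00 E4.0045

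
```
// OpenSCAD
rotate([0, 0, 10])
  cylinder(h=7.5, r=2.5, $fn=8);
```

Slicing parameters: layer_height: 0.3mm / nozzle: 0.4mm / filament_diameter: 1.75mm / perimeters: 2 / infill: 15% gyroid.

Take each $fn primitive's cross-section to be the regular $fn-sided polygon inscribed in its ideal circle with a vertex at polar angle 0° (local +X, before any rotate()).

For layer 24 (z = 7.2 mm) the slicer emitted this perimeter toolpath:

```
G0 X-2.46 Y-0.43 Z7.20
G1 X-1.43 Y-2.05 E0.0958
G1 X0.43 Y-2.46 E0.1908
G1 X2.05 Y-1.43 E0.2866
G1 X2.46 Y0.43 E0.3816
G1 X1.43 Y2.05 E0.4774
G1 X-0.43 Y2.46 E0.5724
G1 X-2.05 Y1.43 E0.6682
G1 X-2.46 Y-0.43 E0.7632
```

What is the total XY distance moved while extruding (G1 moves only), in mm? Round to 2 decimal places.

15.30 mm

Sum the Euclidean lengths of each G1 segment: total = 15.30 mm.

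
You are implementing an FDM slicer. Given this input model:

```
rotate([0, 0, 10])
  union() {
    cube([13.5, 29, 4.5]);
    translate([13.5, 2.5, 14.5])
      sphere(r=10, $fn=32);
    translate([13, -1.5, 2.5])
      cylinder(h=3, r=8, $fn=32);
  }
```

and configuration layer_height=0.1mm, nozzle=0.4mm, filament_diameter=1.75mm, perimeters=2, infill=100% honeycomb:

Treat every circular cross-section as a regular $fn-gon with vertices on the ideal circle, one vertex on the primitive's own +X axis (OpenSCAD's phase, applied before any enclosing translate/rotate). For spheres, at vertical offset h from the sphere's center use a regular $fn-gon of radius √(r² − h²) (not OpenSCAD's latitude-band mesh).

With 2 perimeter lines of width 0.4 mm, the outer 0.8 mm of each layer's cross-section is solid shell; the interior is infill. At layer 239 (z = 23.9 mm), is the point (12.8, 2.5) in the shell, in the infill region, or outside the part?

At z = 23.9 mm: the cube is absent (z outside [0, 4.5]); the sphere at (13.5, 2.5): section is a regular 32-gon, circumradius = √(r²−h²) = √(10²−9.4²) = 3.412; the cylinder at (13, -1.5) is not intersected at this z (z outside [2.5, 5.5]); Merging all regions: only the r=10 sphere at (13.5, 2.5) is present, so the union is just that shape — 1 connected region; (whole slice rotated 10° about Z — lengths, areas and connectivity unchanged). Overall, the cross-section is a single solid region. Undo the 10° rotation: the query point maps to (13.040, 0.239) in the un-rotated model frame. The nearest boundary edge runs (12.19, -0.65)→(12.83, -0.85); distance from the point to it = 1.10 mm. The point is inside the cross-section and 1.10 mm from the nearest boundary — more than the 0.8 mm shell width (2 × 0.4), so it's in the infill interior.

infill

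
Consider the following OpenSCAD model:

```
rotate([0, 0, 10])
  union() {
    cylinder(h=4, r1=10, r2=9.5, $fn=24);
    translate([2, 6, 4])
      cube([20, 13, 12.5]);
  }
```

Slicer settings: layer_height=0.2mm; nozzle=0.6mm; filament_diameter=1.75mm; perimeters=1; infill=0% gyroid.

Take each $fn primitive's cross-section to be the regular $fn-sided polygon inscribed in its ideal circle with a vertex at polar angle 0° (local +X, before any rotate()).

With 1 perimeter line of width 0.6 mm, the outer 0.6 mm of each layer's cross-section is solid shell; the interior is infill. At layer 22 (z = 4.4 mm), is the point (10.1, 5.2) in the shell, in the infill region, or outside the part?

outside

At z = 4.4 mm: the cone is absent (z outside [0, 4]); the cube at (2, 6) (footprint 20×13) is included at this height; Taking the union: only the 20×13 cube at (2, 6) is present, so the union is just that shape — 1 connected region; (rotated 10° about Z; rotation is an isometry so areas/perimeters/island counts are preserved). Overall, the cross-section is a single solid region. Undo the 10° rotation: the query point maps to (10.850, 3.367) in the un-rotated model frame. The nearest boundary edge runs (2.00, 6.00)→(22.00, 6.00); distance from the point to it = 2.63 mm. The point is not inside any of the regions above, so it lies outside the cross-section (2.63 mm from the nearest boundary).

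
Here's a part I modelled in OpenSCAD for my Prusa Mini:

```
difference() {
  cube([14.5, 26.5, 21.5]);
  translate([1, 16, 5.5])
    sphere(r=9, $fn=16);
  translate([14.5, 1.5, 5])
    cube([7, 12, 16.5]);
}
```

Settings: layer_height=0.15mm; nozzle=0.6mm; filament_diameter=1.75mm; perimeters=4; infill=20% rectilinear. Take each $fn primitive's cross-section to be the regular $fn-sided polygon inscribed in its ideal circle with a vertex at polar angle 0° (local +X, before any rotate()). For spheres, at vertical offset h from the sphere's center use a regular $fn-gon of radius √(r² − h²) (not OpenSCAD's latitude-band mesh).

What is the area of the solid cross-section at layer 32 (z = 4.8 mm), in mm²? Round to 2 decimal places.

At z = 4.8 mm: the 14.5×26.5 cube contributes its full rectangle (area 384.25 mm²); the r=9 sphere at (1, 16) slices to a regular 16-gon of circumradius 8.973 (√(r²−h²) with h=0.7 from center) (area = (16/2)·8.973²·sin(360°/16) = 246.48 mm²); the cube at (14.5, 1.5) is not intersected at this z (z outside [5, 21.5]); Subtracting the remaining from the first: starting from the 14.5×26.5 cube (384.25 mm²), the r=9 sphere at (1, 16) partially overlaps it — only the 140.99 mm² overlap (of its 246.48 mm²) is removed, clipping the outline — area = 243.26 mm². Overall, the cross-section is a single solid region. Net area = 243.26 mm².

243.26 mm²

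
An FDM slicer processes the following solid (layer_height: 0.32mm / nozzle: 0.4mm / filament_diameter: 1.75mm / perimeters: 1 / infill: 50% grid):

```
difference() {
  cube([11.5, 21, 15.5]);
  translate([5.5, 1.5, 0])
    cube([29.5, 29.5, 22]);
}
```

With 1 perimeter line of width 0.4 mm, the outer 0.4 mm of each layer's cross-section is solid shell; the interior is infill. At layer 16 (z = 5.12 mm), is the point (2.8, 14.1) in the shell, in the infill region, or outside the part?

At z = 5.12 mm: the 11.5×21 cube contributes its full rectangle; the cube at (5.5, 1.5) is present — its section is the full 29.5×29.5 rectangle; After the difference (first − rest): starting from the 11.5×21 cube, the 29.5×29.5 cube at (5.5, 1.5) partially overlaps it — only the 117.00 mm² overlap (of its 870.25 mm²) is removed, clipping the outline — 1 connected region. Overall, the cross-section is a single solid region. The nearest boundary edge runs (5.50, 21.00)→(5.50, 1.50); distance from the point to it = 2.70 mm. The point is inside the cross-section and 2.70 mm from the nearest boundary — more than the 0.4 mm shell width (1 × 0.4), so it's in the infill interior.

infill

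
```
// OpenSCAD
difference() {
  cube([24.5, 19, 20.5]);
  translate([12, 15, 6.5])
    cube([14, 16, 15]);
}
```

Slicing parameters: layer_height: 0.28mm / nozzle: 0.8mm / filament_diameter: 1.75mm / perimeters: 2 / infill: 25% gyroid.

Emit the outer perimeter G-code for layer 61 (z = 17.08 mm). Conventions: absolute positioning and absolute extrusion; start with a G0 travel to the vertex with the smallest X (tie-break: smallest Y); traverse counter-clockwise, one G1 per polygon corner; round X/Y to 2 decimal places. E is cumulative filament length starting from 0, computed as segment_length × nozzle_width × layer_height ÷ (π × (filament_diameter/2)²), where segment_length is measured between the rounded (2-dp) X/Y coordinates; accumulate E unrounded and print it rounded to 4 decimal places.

At z = 17.08 mm: the 24.5×19 cube contributes its full rectangle; the 14×16 cube at (12, 15) contributes its full rectangle; Subtracting the remaining from the first: starting from the 24.5×19 cube, the 14×16 cube at (12, 15) partially overlaps it — only the 50.00 mm² overlap (of its 224.00 mm²) is removed, clipping the outline — 1 connected region. The outline is a single polygon with 6 vertices. Extrusion per mm of travel: 0.8 × 0.28 / (π × 0.875²) = 0.093128. Accumulating E over each segment gives final E = 8.1022.

G0 X0.00 Y0.00 Z17.08
G1 X24.50 Y0.00 E2.2816
G1 X24.50 Y15.00 E3.6786
G1 X12.00 Y15.00 E4.8427
G1 X12.00 Y19.00 E5.2152
G1 X0.00 Y19.00 E6.3327
G1 X0.00 Y0.00 E8.1022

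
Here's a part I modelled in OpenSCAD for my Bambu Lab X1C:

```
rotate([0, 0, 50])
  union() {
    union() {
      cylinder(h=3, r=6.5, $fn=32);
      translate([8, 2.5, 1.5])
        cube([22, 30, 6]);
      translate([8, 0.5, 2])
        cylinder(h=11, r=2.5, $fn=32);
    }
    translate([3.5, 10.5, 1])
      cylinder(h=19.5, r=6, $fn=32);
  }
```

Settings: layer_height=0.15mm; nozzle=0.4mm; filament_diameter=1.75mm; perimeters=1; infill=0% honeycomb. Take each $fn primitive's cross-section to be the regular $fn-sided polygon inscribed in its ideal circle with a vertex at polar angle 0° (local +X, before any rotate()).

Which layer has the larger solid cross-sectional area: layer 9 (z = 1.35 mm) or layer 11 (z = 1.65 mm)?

Layer 9 (z = 1.35): the r=6.5 cylinder contributes a regular 32-gon of circumradius 6.5 (area = (32/2)·6.500²·sin(360°/32) = 131.88 mm²); the cube at (8, 2.5) is not intersected at this z (z outside [1.5, 7.5]); the cylinder at (8, 0.5) is not intersected at this z (z outside [2, 13]); Combining (union): only the r=6.5 cylinder is present, so the union is just that shape — area = 131.88 mm²; the cylinder at (3.5, 10.5): section is a regular 32-gon, circumradius r=6 (area = (32/2)·6.000²·sin(360°/32) = 112.37 mm²); Merging all regions: the regions partially overlap — summed areas 244.25 mm² minus the doubly-counted overlap 5.37 mm² gives 238.89 mm² — area = 238.89 mm²; (rotated 50° about Z; rotation is an isometry so areas/perimeters/island counts are preserved). So its area = 238.89 mm². Layer 11 (z = 1.65): the cylinder: section is a regular 32-gon, circumradius r=6.5 (area = (32/2)·6.500²·sin(360°/32) = 131.88 mm²); the cube at (8, 2.5) is present — its section is the full 22×30 rectangle (area 660.00 mm²); the cylinder at (8, 0.5) is absent (z outside [2, 13]); Taking the union: the 2 present regions are separate (no shared area or edge), so areas and boundary lengths simply add and each stays a separate island — area = 791.88 mm²; the cylinder at (3.5, 10.5): section is a regular 32-gon, circumradius r=6 (area = (32/2)·6.000²·sin(360°/32) = 112.37 mm²); Taking the union: the regions partially overlap — summed areas 904.25 mm² minus the doubly-counted overlap 13.36 mm² gives 890.90 mm² — area = 890.90 mm²; (whole slice rotated 50° about Z — lengths, areas and connectivity unchanged). So its area = 890.90 mm². Layer 11 is larger (890.90 vs 238.89 mm²).

layer 11 (z = 1.65 mm)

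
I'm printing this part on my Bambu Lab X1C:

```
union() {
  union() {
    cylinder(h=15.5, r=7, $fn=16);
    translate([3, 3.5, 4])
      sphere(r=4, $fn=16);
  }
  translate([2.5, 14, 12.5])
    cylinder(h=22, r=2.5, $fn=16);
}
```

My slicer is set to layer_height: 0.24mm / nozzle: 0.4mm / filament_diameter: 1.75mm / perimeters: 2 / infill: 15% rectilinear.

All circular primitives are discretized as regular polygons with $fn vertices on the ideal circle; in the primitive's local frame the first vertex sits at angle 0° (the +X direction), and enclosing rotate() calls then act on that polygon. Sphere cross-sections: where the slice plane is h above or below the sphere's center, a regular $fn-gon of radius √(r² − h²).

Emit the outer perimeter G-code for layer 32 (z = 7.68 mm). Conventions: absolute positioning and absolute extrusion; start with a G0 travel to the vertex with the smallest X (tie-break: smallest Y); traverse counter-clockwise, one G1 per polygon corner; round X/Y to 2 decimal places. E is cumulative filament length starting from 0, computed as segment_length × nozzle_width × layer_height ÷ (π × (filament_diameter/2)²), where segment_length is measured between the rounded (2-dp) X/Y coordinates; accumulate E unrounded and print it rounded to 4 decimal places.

At z = 7.68 mm: the r=7 cylinder contributes a regular 16-gon of circumradius 7; the r=4 sphere at (3, 3.5) slices to a regular 16-gon of circumradius 1.568 (√(r²−h²) with h=3.68 from center); Merging all regions: the r=4 sphere at (3, 3.5) lies entirely inside the r=7 cylinder, so the union is just the r=7 cylinder — 1 connected region; the cylinder at (2.5, 14) is absent (z outside [12.5, 34.5]); Merging all regions: only the result so far is present, so the union is just that shape — 1 connected region. The outline is a single polygon with 16 vertices. Extrusion per mm of travel: 0.4 × 0.24 / (π × 0.875²) = 0.039912. Accumulating E over each segment gives final E = 1.7446.

G0 X-7.00 Y0.00 Z7.68
G1 X-6.47 Y-2.68 E0.1090
G1 X-4.95 Y-4.95 E0.2181
G1 X-2.68 Y-6.47 E0.3271
G1 X0.00 Y-7.00 E0.4361
G1 X2.68 Y-6.47 E0.5452
G1 X4.95 Y-4.95 E0.6542
G1 X6.47 Y-2.68 E0.7633
G1 X7.00 Y0.00 E0.8723
G1 X6.47 Y2.68 E0.9813
G1 X4.95 Y4.95 E1.0904
G1 X2.68 Y6.47 E1.1994
G1 X0.00 Y7.00 E1.3084
G1 X-2.68 Y6.47 E1.4175
G1 X-4.95 Y4.95 E1.5265
G1 X-6.47 Y2.68 E1.6355
G1 X-7.00 Y0.00 E1.7446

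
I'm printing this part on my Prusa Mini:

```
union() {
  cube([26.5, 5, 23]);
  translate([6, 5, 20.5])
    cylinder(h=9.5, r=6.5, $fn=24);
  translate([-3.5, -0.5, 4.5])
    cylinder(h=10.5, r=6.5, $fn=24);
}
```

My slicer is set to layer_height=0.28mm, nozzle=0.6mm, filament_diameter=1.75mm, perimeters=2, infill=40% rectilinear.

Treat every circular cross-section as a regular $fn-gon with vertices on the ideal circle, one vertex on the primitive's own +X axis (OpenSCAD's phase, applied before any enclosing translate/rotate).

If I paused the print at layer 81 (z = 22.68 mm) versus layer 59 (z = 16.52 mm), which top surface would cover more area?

Layer 81 (z = 22.68): the cube is present — its section is the full 26.5×5 rectangle (area 132.50 mm²); the r=6.5 cylinder at (6, 5) gives a regular 24-gon of circumradius 6.5 (constant along its height) (area = (24/2)·6.500²·sin(360°/24) = 131.22 mm²); the cylinder at (-3.5, -0.5) does not reach this height (z outside [4.5, 15]); Taking the union: the regions partially overlap — summed areas 263.72 mm² minus the doubly-counted overlap 56.68 mm² gives 207.04 mm² — area = 207.04 mm². So its area = 207.04 mm². Layer 59 (z = 16.52): the 26.5×5 cube contributes its full rectangle (area 132.50 mm²); the cylinder at (6, 5) is not intersected at this z (z outside [20.5, 30]); the cylinder at (-3.5, -0.5) is not intersected at this z (z outside [4.5, 15]); Merging all regions: only the 26.5×5 cube is present, so the union is just that shape — area = 132.50 mm². So its area = 132.50 mm². Layer 81 is larger (207.04 vs 132.50 mm²).

layer 81 (z = 22.68 mm)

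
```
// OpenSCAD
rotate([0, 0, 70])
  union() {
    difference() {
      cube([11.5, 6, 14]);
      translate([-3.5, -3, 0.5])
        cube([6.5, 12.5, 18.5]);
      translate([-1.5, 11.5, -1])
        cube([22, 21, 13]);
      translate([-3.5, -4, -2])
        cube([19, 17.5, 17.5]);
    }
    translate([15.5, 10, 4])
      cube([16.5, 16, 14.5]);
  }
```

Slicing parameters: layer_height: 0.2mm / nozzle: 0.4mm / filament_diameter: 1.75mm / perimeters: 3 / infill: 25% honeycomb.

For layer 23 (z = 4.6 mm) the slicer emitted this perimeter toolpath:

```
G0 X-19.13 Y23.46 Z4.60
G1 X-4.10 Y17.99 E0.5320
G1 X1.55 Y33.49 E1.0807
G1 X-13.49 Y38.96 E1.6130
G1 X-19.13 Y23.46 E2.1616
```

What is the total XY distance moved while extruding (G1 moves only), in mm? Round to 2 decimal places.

64.99 mm

Sum the Euclidean lengths of each G1 segment: total = 64.99 mm.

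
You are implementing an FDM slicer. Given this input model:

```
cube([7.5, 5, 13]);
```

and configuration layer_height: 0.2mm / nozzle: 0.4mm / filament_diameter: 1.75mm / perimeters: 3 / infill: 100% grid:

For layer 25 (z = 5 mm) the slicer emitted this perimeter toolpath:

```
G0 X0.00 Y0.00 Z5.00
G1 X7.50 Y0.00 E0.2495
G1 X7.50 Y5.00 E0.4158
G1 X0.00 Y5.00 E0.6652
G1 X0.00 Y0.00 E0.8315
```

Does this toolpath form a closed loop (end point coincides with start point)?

yes

Start point (G0): (0.00, 0.00). End point (last G1): the path returns to the start — closed.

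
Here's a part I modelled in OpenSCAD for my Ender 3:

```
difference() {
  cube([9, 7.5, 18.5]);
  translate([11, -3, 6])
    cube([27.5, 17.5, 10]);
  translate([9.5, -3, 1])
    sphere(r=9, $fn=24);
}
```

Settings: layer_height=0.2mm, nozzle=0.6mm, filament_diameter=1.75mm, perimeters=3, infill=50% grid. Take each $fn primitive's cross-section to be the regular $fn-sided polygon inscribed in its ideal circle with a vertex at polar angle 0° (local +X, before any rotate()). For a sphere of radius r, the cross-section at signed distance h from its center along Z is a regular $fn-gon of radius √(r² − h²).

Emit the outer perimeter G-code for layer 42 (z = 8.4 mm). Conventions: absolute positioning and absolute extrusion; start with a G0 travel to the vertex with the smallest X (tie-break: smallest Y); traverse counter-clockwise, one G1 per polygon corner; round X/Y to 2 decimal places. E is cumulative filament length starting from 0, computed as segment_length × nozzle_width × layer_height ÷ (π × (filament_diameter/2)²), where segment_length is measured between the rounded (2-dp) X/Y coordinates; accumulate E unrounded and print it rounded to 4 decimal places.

At z = 8.4 mm: the cube (footprint 9×7.5) is included at this height; the cube at (11, -3) is present — its section is the full 27.5×17.5 rectangle; the r=9 sphere at (9.5, -3) contributes a regular 24-gon of circumradius √(9²−7.4²) = 5.122; Subtracting the remaining from the first: starting from the 9×7.5 cube, the 27.5×17.5 cube at (11, -3) misses the remaining region (no effect); the r=9 sphere at (9.5, -3) partially overlaps it — only the 4.98 mm² overlap (of its 81.50 mm²) is removed, clipping the outline — 1 connected region. The outline is a single polygon with 8 vertices. Extrusion per mm of travel: 0.6 × 0.2 / (π × 0.875²) = 0.049890. Accumulating E over each segment gives final E = 1.5782.

G0 X0.00 Y0.00 Z8.40
G1 X5.40 Y0.00 E0.2694
G1 X5.88 Y0.62 E0.3085
G1 X6.94 Y1.44 E0.3754
G1 X8.17 Y1.95 E0.4418
G1 X9.00 Y2.06 E0.4836
G1 X9.00 Y7.50 E0.7550
G1 X0.00 Y7.50 E1.2040
G1 X0.00 Y0.00 E1.5782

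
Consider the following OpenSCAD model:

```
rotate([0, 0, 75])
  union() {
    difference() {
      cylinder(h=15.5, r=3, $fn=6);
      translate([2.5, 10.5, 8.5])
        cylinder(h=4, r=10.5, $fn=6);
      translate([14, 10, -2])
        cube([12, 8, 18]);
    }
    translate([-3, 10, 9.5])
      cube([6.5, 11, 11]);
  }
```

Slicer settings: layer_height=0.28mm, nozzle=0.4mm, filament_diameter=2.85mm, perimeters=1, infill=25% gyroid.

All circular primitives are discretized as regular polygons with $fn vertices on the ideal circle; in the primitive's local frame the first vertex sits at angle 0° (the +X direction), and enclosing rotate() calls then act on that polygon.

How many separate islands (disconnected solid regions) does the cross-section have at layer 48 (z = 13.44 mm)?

At z = 13.44 mm: the r=3 cylinder contributes a regular 6-gon of circumradius 3; the cylinder at (2.5, 10.5) does not reach this height (z outside [8.5, 12.5]); the 12×8 cube at (14, 10) contributes its full rectangle; Taking the first minus the rest: starting from the r=3 cylinder, the 12×8 cube at (14, 10) misses the remaining region (no effect) — 1 connected region; the cube at (-3, 10) (footprint 6.5×11) is included at this height; Combining (union): the 2 present regions are separate (no shared area or edge), so areas and boundary lengths simply add and each stays a separate island — 2 connected regions; (whole slice rotated 75° about Z — lengths, areas and connectivity unchanged). Overall, the cross-section has 2 separate islands. Island count = 2.

2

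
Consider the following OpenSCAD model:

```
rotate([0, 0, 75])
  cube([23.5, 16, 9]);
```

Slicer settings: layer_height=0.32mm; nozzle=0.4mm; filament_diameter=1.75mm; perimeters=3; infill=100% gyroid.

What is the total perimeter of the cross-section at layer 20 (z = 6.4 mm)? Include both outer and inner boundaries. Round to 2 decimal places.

79.00 mm

At z = 6.4 mm: the 23.5×16 cube contributes its full rectangle (perimeter 79.00 mm); (rotated 75° about Z; rotation is an isometry so areas/perimeters/island counts are preserved). Overall, the cross-section is a single solid region. Total boundary length (outer) = 79.00 mm.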